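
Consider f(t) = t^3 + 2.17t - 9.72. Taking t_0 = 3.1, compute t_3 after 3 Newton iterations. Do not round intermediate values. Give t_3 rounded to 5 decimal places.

f'(t) = 3t^2 + 2.17
t_0 = 3.100000: f = 26.798000, f' = 31.000000 → t_1 = 3.100000 - (26.798000)/(31.000000) = 2.235548
t_1 = 2.235548: f = 6.303688, f' = 17.163030 → t_2 = 2.235548 - (6.303688)/(17.163030) = 1.868265
t_2 = 1.868265: f = 0.855159, f' = 12.641247 → t_3 = 1.868265 - (0.855159)/(12.641247) = 1.800617

1.80062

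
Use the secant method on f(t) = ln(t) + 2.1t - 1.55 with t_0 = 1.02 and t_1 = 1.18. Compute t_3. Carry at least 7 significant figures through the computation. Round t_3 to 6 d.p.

0.828713

f(t_0) = 0.611803, f(t_1) = 1.093514
t_2 = 1.180000 - (1.093514)·(1.180000 - 1.020000)/(1.093514 - (0.611803)) = 0.816790; f(t_2) = -0.037113
t_3 = 0.816790 - (-0.037113)·(0.816790 - 1.180000)/(-0.037113 - (1.093514)) = 0.828713; f(t_3) = 0.002415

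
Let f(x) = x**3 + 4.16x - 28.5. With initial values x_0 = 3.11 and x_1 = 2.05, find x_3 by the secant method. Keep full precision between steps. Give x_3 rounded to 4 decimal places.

Secant update: x_(k+1) = x_k − f(x_k)·(x_k − x_(k-1))/(f(x_k) − f(x_(k-1))).
f(x_0) = 14.517831, f(x_1) = -11.356875
x_2 = 2.050000 - (-11.356875)·(2.050000 - 3.110000)/(-11.356875 - (14.517831)) = 2.515253; f(x_2) = -2.123803
x_3 = 2.515253 - (-2.123803)·(2.515253 - 2.050000)/(-2.123803 - (-11.356875)) = 2.622271; f(x_3) = 0.440188

2.6223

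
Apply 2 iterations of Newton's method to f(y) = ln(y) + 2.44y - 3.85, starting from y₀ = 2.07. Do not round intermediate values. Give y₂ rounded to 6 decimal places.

1.430962

f'(y) = 1/y + 2.44
y_0 = 2.070000: f = 1.928349, f' = 2.923092 → y_1 = 2.070000 - (1.928349)/(2.923092) = 1.410305
y_1 = 1.410305: f = -0.065049, f' = 3.149066 → y_2 = 1.410305 - (-0.065049)/(3.149066) = 1.430962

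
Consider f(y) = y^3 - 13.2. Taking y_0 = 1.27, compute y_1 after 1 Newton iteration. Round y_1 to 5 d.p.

f'(y) = 3y^2
y_0 = 1.270000: f = -11.151617, f' = 4.838700 → y_1 = 1.270000 - (-11.151617)/(4.838700) = 3.574672

3.57467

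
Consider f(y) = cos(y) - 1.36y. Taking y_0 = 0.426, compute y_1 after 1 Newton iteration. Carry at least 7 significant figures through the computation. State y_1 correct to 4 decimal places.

f'(y) = -sin(y) - 1.36
y_0 = 0.426000: f = 0.331266, f' = -1.773232 → y_1 = 0.426000 - (0.331266)/(-1.773232) = 0.612815

0.6128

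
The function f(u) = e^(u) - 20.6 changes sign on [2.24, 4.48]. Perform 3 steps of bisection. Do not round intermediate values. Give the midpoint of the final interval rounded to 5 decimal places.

2.94000

f(2.240000) = -11.206669, f(4.480000) = 67.634673 (opposite signs)
step 1: m = 3.360000, f(m) = 8.189191 > 0 → root in [2.240000, 3.360000]
step 2: m = 2.800000, f(m) = -4.155353 < 0 → root in [2.800000, 3.360000]
step 3: m = 3.080000, f(m) = 1.158402 > 0 → root in [2.800000, 3.080000]
Midpoint of [2.800000, 3.080000] = 2.940000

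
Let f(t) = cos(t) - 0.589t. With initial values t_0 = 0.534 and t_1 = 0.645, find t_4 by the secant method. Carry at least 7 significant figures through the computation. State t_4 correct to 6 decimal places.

f(t_0) = 0.546252, f(t_1) = 0.419195
t_2 = 0.645000 - (0.419195)·(0.645000 - 0.534000)/(0.419195 - (0.546252)) = 1.011218; f(t_2) = -0.064778
t_3 = 1.011218 - (-0.064778)·(1.011218 - 0.645000)/(-0.064778 - (0.419195)) = 0.962201; f(t_3) = 0.004980
t_4 = 0.962201 - (0.004980)·(0.962201 - 1.011218)/(0.004980 - (-0.064778)) = 0.965700; f(t_4) = 0.000044

0.965700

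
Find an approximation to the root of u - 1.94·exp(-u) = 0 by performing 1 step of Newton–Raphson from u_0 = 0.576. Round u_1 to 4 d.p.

0.8221

f'(u) = 1 + 1.94·exp(-u)
u_0 = 0.576000: f = -0.514556, f' = 2.090556 → u_1 = 0.576000 - (-0.514556)/(2.090556) = 0.822134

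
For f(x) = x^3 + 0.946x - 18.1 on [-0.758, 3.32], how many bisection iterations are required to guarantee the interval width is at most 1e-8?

29

Initial width b − a = 3.32 − -0.758 = 4.078000.
After n steps the width is (b−a)/2^n; need (b−a)/2^n ≤ 1e-8.
So n ≥ log₂(4.078000/1e-8) = log₂(407800000.0000) ≈ 28.6033.
Hence n = 29.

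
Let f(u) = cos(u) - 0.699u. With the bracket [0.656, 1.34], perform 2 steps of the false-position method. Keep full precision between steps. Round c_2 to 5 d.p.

False-position update: c = (a·f(b) − b·f(a))/(f(b) − f(a)); replace the endpoint whose sign matches f(c).
f(0.656000) = 0.333894, f(1.340000) = -0.707907
step 1: c = 0.875220, f(c) = 0.029049 > 0 → new bracket [0.875220, 1.340000]
step 2: c = 0.893541, f(c) = 0.002072 > 0 → new bracket [0.893541, 1.340000]

0.89354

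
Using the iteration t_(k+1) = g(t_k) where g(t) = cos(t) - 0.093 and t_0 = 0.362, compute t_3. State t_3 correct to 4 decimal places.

0.7474

t_1 = g(0.362000) = 0.842190
t_2 = g(0.842190) = 0.572830
t_3 = g(0.572830) = 0.747370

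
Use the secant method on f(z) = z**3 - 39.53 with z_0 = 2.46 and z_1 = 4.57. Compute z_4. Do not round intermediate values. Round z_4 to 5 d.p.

3.41480

f(z_0) = -24.643064, f(z_1) = 55.913993
z_2 = 4.570000 - (55.913993)·(4.570000 - 2.460000)/(55.913993 - (-24.643064)) = 3.105466; f(z_2) = -9.581129
z_3 = 3.105466 - (-9.581129)·(3.105466 - 4.570000)/(-9.581129 - (55.913993)) = 3.319710; f(z_3) = -2.945237
z_4 = 3.319710 - (-2.945237)·(3.319710 - 3.105466)/(-2.945237 - (-9.581129)) = 3.414798; f(z_4) = 0.289432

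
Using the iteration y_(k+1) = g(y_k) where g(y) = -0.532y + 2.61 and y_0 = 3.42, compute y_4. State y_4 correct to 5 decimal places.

y_1 = g(3.420000) = 0.790560
y_2 = g(0.790560) = 2.189422
y_3 = g(2.189422) = 1.445227
y_4 = g(1.445227) = 1.841139

1.84114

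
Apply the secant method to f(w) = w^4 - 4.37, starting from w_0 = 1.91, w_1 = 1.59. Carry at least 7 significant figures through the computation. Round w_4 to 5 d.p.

1.44619

f(w_0) = 8.938634, f(w_1) = 2.021290
w_2 = 1.590000 - (2.021290)·(1.590000 - 1.910000)/(2.021290 - (8.938634)) = 1.496494; f(w_2) = 0.645336
w_3 = 1.496494 - (0.645336)·(1.496494 - 1.590000)/(0.645336 - (2.021290)) = 1.452639; f(w_3) = 0.082774
w_4 = 1.452639 - (0.082774)·(1.452639 - 1.496494)/(0.082774 - (0.645336)) = 1.446186; f(w_4) = 0.004181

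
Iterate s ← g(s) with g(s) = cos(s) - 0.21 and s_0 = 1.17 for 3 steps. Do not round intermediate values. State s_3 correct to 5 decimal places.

0.50525

s_1 = g(1.170000) = 0.180152
s_2 = g(0.180152) = 0.773817
s_3 = g(0.773817) = 0.505249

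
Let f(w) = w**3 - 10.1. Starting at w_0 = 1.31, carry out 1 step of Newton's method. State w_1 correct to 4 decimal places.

f'(w) = 3w**2
w_0 = 1.310000: f = -7.851909, f' = 5.148300 → w_1 = 1.310000 - (-7.851909)/(5.148300) = 2.835146

2.8351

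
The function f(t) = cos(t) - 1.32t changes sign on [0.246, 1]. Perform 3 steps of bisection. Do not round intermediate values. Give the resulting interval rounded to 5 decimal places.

[0.52875, 0.62300]

f(0.246000) = 0.645174, f(1.000000) = -0.779698 (opposite signs)
step 1: m = 0.623000, f(m) = -0.010228 < 0 → root in [0.246000, 0.623000]
step 2: m = 0.434500, f(m) = 0.333541 > 0 → root in [0.434500, 0.623000]
step 3: m = 0.528750, f(m) = 0.165488 > 0 → root in [0.528750, 0.623000]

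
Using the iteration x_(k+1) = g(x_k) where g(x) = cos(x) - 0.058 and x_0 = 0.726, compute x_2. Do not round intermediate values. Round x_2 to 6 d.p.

x_1 = g(0.726000) = 0.689836
x_2 = g(0.689836) = 0.713350

0.713350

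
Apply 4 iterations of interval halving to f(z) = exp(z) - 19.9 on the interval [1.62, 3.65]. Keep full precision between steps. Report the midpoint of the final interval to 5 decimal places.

f(1.620000) = -14.846910, f(3.650000) = 18.574666 (opposite signs)
step 1: m = 2.635000, f(m) = -5.956688 < 0 → root in [2.635000, 3.650000]
step 2: m = 3.142500, f(m) = 3.261699 > 0 → root in [2.635000, 3.142500]
step 3: m = 2.888750, f(m) = -1.929168 < 0 → root in [2.888750, 3.142500]
step 4: m = 3.015625, f(m) = 0.501838 > 0 → root in [2.888750, 3.015625]
Midpoint of [2.888750, 3.015625] = 2.952187

2.95219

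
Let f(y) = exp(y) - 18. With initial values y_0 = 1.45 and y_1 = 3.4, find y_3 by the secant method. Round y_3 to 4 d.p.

2.7924

Secant update: y_(k+1) = y_k − f(y_k)·(y_k − y_(k-1))/(f(y_k) − f(y_(k-1))).
f(y_0) = -13.736885, f(y_1) = 11.964100
y_2 = 3.400000 - (11.964100)·(3.400000 - 1.450000)/(11.964100 - (-13.736885)) = 2.492253; f(y_2) = -5.911520
y_3 = 2.492253 - (-5.911520)·(2.492253 - 3.400000)/(-5.911520 - (11.964100)) = 2.792448; f(y_3) = -1.679083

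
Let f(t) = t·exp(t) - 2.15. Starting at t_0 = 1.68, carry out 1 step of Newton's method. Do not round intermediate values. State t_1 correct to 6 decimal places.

f'(t) = (t + 1)·exp(t)
t_0 = 1.680000: f = 6.864134, f' = 14.379690 → t_1 = 1.680000 - (6.864134)/(14.379690) = 1.202651

1.202651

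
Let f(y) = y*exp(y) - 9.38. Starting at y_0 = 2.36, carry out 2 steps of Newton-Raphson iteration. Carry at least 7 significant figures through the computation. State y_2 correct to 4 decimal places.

1.7337

f'(y) = (y+1)*exp(y)
y_0 = 2.360000: f = 15.614645, f' = 35.585597 → y_1 = 2.360000 - (15.614645)/(35.585597) = 1.921209
y_1 = 1.921209: f = 3.740336, f' = 19.949545 → y_2 = 1.921209 - (3.740336)/(19.949545) = 1.733719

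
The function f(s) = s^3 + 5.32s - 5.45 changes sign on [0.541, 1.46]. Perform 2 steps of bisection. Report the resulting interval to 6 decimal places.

f(0.541000) = -2.413540, f(1.460000) = 5.429336 (opposite signs)
step 1: m = 1.000500, f(m) = 0.874161 > 0 → root in [0.541000, 1.000500]
step 2: m = 0.770750, f(m) = -0.891742 < 0 → root in [0.770750, 1.000500]

[0.770750, 1.000500]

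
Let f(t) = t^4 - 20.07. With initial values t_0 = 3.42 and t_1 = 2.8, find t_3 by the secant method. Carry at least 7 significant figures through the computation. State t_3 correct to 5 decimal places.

f(t_0) = 116.735773, f(t_1) = 41.395600
t_2 = 2.800000 - (41.395600)·(2.800000 - 3.420000)/(41.395600 - (116.735773)) = 2.459341; f(t_2) = 16.512665
t_3 = 2.459341 - (16.512665)·(2.459341 - 2.800000)/(16.512665 - (41.395600)) = 2.233276; f(t_3) = 4.805359

2.23328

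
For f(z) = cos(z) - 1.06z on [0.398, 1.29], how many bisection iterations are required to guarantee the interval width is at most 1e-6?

20

Initial width b − a = 1.29 − 0.398 = 0.892000.
After n steps the width is (b−a)/2^n; need (b−a)/2^n ≤ 1e-6.
So n ≥ log₂(0.892000/1e-6) = log₂(892000.0000) ≈ 19.7667.
Hence n = 20.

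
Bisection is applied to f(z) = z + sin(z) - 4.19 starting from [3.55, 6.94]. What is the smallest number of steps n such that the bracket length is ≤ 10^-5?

Initial width b − a = 6.94 − 3.55 = 3.390000.
After n steps the width is (b−a)/2^n; need (b−a)/2^n ≤ 10^-5.
So n ≥ log₂(3.390000/10^-5) = log₂(339000.0000) ≈ 18.3709.
Hence n = 19.

19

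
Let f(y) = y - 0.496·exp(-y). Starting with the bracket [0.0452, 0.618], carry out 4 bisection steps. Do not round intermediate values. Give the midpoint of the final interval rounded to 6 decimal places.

f(0.045200) = -0.428880, f(0.618000) = 0.350645 (opposite signs)
step 1: m = 0.331600, f(m) = -0.024416 < 0 → root in [0.331600, 0.618000]
step 2: m = 0.474800, f(m) = 0.166283 > 0 → root in [0.331600, 0.474800]
step 3: m = 0.403200, f(m) = 0.071783 > 0 → root in [0.331600, 0.403200]
step 4: m = 0.367400, f(m) = 0.023904 > 0 → root in [0.331600, 0.367400]
Midpoint of [0.331600, 0.367400] = 0.349500

0.349500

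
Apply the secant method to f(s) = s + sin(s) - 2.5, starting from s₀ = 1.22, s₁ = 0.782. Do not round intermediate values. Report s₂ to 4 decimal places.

Secant update: s_(k+1) = s_k − f(s_k)·(s_k − s_(k-1))/(f(s_k) − f(s_(k-1))).
f(s_0) = -0.340901, f(s_1) = -1.013300
s_2 = 0.782000 - (-1.013300)·(0.782000 - 1.220000)/(-1.013300 - (-0.340901)) = 1.442062; f(s_2) = -0.066213

1.4421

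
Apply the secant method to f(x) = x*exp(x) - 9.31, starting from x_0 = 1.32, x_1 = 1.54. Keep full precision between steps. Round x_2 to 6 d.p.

1.748655

f(x_0) = -4.368684, f(x_1) = -2.126531
x_2 = 1.540000 - (-2.126531)·(1.540000 - 1.320000)/(-2.126531 - (-4.368684)) = 1.748655; f(x_2) = 0.739292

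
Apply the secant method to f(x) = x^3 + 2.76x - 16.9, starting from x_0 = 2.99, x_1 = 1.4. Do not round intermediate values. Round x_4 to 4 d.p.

f(x_0) = 18.083299, f(x_1) = -10.292000
x_2 = 1.400000 - (-10.292000)·(1.400000 - 2.990000)/(-10.292000 - (18.083299)) = 1.976709; f(x_2) = -3.720538
x_3 = 1.976709 - (-3.720538)·(1.976709 - 1.400000)/(-3.720538 - (-10.292000)) = 2.303221; f(x_3) = 1.675087
x_4 = 2.303221 - (1.675087)·(2.303221 - 1.976709)/(1.675087 - (-3.720538)) = 2.201855; f(x_4) = -0.147929

2.2019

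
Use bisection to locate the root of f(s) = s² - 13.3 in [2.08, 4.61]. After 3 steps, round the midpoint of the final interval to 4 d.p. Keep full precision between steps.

f(2.080000) = -8.973600, f(4.610000) = 7.952100 (opposite signs)
step 1: m = 3.345000, f(m) = -2.110975 < 0 → root in [3.345000, 4.610000]
step 2: m = 3.977500, f(m) = 2.520506 > 0 → root in [3.345000, 3.977500]
step 3: m = 3.661250, f(m) = 0.104752 > 0 → root in [3.345000, 3.661250]
Midpoint of [3.345000, 3.661250] = 3.503125

3.5031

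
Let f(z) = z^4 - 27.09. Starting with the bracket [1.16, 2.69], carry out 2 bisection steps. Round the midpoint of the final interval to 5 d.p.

2.11625

f(1.160000) = -25.279361, f(2.690000) = 25.271143 (opposite signs)
step 1: m = 1.925000, f(m) = -13.358343 < 0 → root in [1.925000, 2.690000]
step 2: m = 2.307500, f(m) = 1.260899 > 0 → root in [1.925000, 2.307500]
Midpoint of [1.925000, 2.307500] = 2.116250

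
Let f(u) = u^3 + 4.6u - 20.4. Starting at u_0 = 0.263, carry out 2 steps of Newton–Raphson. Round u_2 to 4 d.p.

2.9592

f'(u) = 3u^2 + 4.6
u_0 = 0.263000: f = -19.172009, f' = 4.807507 → u_1 = 0.263000 - (-19.172009)/(4.807507) = 4.250931
u_1 = 4.250931: f = 75.970396, f' = 58.811256 → u_2 = 4.250931 - (75.970396)/(58.811256) = 2.959165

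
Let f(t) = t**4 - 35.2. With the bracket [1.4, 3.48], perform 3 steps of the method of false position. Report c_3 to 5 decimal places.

2.29040

False-position update: c = (a·f(b) − b·f(a))/(f(b) − f(a)); replace the endpoint whose sign matches f(c).
f(1.400000) = -31.358400, f(3.480000) = 111.461788
step 1: c = 1.856696, f(c) = -23.315973 < 0 → new bracket [1.856696, 3.480000]
step 2: c = 2.137521, f(c) = -14.324276 < 0 → new bracket [2.137521, 3.480000]
step 3: c = 2.290400, f(c) = -7.680200 < 0 → new bracket [2.290400, 3.480000]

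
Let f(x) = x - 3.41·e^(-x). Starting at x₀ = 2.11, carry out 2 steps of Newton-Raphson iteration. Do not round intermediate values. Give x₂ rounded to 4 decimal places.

f'(x) = 1 + 3.41·e^(-x)
x_0 = 2.110000: f = 1.696579, f' = 1.413421 → x_1 = 2.110000 - (1.696579)/(1.413421) = 0.909666
x_1 = 0.909666: f = -0.463401, f' = 2.373067 → x_2 = 0.909666 - (-0.463401)/(2.373067) = 1.104941

1.1049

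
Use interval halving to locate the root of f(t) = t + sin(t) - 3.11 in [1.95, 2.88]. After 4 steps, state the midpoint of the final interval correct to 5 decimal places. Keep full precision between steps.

2.56031

f(1.950000) = -0.231040, f(2.880000) = 0.028619 (opposite signs)
step 1: m = 2.415000, f(m) = -0.030673 < 0 → root in [2.415000, 2.880000]
step 2: m = 2.647500, f(m) = 0.011733 > 0 → root in [2.415000, 2.647500]
step 3: m = 2.531250, f(m) = -0.005602 < 0 → root in [2.531250, 2.647500]
step 4: m = 2.589375, f(m) = 0.003952 > 0 → root in [2.531250, 2.589375]
Midpoint of [2.531250, 2.589375] = 2.560313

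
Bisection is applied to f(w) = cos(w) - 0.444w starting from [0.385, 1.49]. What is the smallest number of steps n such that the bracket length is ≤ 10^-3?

Initial width b − a = 1.49 − 0.385 = 1.105000.
After n steps the width is (b−a)/2^n; need (b−a)/2^n ≤ 10^-3.
So n ≥ log₂(1.105000/10^-3) = log₂(1105.0000) ≈ 10.1098.
Hence n = 11.

11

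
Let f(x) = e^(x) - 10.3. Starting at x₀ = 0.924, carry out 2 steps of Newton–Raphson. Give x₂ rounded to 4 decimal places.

3.1987

f'(x) = e^(x)
x_0 = 0.924000: f = -7.780652, f' = 2.519348 → x_1 = 0.924000 - (-7.780652)/(2.519348) = 4.012360
x_1 = 4.012360: f = 44.977167, f' = 55.277167 → x_2 = 4.012360 - (44.977167)/(55.277167) = 3.198694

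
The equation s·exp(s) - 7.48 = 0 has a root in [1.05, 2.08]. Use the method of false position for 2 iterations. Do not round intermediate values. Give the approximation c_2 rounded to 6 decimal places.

False-position update: c = (a·f(b) − b·f(a))/(f(b) − f(a)); replace the endpoint whose sign matches f(c).
f(1.050000) = -4.479466, f(2.080000) = 9.169295
step 1: c = 1.388042, f(c) = -1.918123 < 0 → new bracket [1.388042, 2.080000]
step 2: c = 1.507750, f(c) = -0.670156 < 0 → new bracket [1.507750, 2.080000]

1.507750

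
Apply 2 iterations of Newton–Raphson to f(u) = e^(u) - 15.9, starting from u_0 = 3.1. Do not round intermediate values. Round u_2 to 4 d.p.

Newton update: u ← u − f(u)/f'(u).
f'(u) = e^(u)
u_0 = 3.100000: f = 6.297951, f' = 22.197951 → u_1 = 3.100000 - (6.297951)/(22.197951) = 2.816282
u_1 = 2.816282: f = 0.814595, f' = 16.714595 → u_2 = 2.816282 - (0.814595)/(16.714595) = 2.767547

2.7675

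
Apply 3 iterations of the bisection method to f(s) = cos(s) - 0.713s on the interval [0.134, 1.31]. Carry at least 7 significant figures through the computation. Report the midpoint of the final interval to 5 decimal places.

0.94250

f(0.134000) = 0.895493, f(1.310000) = -0.676180 (opposite signs)
step 1: m = 0.722000, f(m) = 0.235699 > 0 → root in [0.722000, 1.310000]
step 2: m = 1.016000, f(m) = -0.197638 < 0 → root in [0.722000, 1.016000]
step 3: m = 0.869000, f(m) = 0.025994 > 0 → root in [0.869000, 1.016000]
Midpoint of [0.869000, 1.016000] = 0.942500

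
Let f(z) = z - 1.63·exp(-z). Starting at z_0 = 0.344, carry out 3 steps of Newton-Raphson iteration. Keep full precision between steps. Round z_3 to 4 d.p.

f'(z) = 1 + 1.63·exp(-z)
z_0 = 0.344000: f = -0.811554, f' = 2.155554 → z_1 = 0.344000 - (-0.811554)/(2.155554) = 0.720494
z_1 = 0.720494: f = -0.072520, f' = 1.793014 → z_2 = 0.720494 - (-0.072520)/(1.793014) = 0.760940
z_2 = 0.760940: f = -0.000640, f' = 1.761580 → z_3 = 0.760940 - (-0.000640)/(1.761580) = 0.761303

0.7613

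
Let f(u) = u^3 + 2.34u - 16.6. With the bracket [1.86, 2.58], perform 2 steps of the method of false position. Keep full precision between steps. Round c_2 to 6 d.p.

2.240826

False-position update: c = (a·f(b) − b·f(a))/(f(b) − f(a)); replace the endpoint whose sign matches f(c).
f(1.860000) = -5.812744, f(2.580000) = 6.610712
step 1: c = 2.196877, f(c) = -0.856591 < 0 → new bracket [2.196877, 2.580000]
step 2: c = 2.240826, f(c) = -0.104608 < 0 → new bracket [2.240826, 2.580000]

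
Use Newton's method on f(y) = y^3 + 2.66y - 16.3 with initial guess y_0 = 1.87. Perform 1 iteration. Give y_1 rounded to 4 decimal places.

2.2340

Newton update: y ← y − f(y)/f'(y).
f'(y) = 3y^2 + 2.66
y_0 = 1.870000: f = -4.786597, f' = 13.150700 → y_1 = 1.870000 - (-4.786597)/(13.150700) = 2.233980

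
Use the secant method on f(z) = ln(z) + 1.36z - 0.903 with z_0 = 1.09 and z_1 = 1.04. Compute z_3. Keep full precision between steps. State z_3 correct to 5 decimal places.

0.81552

f(z_0) = 0.665578, f(z_1) = 0.550621
z_2 = 1.040000 - (0.550621)·(1.040000 - 1.090000)/(0.550621 - (0.665578)) = 0.800510; f(z_2) = -0.036812
z_3 = 0.800510 - (-0.036812)·(0.800510 - 1.040000)/(-0.036812 - (0.550621)) = 0.815518; f(z_3) = 0.002173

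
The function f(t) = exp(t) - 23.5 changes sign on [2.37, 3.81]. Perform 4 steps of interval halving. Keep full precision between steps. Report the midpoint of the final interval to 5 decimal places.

3.13500

f(2.370000) = -12.802608, f(3.810000) = 21.650439 (opposite signs)
step 1: m = 3.090000, f(m) = -1.522922 < 0 → root in [3.090000, 3.810000]
step 2: m = 3.450000, f(m) = 8.000392 > 0 → root in [3.090000, 3.450000]
step 3: m = 3.270000, f(m) = 2.811339 > 0 → root in [3.090000, 3.270000]
step 4: m = 3.180000, f(m) = 0.546754 > 0 → root in [3.090000, 3.180000]
Midpoint of [3.090000, 3.180000] = 3.135000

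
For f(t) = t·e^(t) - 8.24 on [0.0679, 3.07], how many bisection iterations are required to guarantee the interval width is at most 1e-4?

Initial width b − a = 3.07 − 0.0679 = 3.002100.
After n steps the width is (b−a)/2^n; need (b−a)/2^n ≤ 1e-4.
So n ≥ log₂(3.002100/1e-4) = log₂(30021.0000) ≈ 14.8737.
Hence n = 15.

15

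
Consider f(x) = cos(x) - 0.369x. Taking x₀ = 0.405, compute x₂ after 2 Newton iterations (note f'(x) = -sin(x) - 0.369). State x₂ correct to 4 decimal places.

x_0 = 0.405000: f = 0.769657, f' = -0.763019 → x_1 = 0.405000 - (0.769657)/(-0.763019) = 1.413700
x_1 = 1.413700: f = -0.365205, f' = -1.356686 → x_2 = 1.413700 - (-0.365205)/(-1.356686) = 1.144511

1.1445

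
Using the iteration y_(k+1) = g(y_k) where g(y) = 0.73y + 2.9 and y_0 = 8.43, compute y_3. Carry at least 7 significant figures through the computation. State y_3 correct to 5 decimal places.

y_1 = g(8.430000) = 9.053900
y_2 = g(9.053900) = 9.509347
y_3 = g(9.509347) = 9.841823

9.84182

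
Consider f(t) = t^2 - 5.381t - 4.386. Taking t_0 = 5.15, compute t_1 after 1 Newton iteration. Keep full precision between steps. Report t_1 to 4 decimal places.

Newton update: t ← t − f(t)/f'(t).
f'(t) = 2t - 5.381
t_0 = 5.150000: f = -5.575650, f' = 4.919000 → t_1 = 5.150000 - (-5.575650)/(4.919000) = 6.283493

6.2835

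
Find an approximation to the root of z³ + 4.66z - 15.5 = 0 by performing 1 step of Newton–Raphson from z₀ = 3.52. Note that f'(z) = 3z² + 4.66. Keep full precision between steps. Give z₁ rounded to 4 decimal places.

z_0 = 3.520000: f = 44.517408, f' = 41.831200 → z_1 = 3.520000 - (44.517408)/(41.831200) = 2.455785

2.4558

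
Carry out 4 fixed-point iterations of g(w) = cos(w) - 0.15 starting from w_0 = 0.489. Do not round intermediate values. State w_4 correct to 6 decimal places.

w_1 = g(0.489000) = 0.732803
w_2 = g(0.732803) = 0.593302
w_3 = g(0.593302) = 0.679099
w_4 = g(0.679099) = 0.628139

0.628139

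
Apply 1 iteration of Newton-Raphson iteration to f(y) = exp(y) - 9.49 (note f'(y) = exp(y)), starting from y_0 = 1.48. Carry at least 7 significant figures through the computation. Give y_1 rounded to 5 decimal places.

2.64028

y_0 = 1.480000: f = -5.097054, f' = 4.392946 → y_1 = 1.480000 - (-5.097054)/(4.392946) = 2.640282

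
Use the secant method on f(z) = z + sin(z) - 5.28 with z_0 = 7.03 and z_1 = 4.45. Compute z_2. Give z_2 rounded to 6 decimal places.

5.546570

f(z_0) = 2.429305, f(z_1) = -1.795773
z_2 = 4.450000 - (-1.795773)·(4.450000 - 7.030000)/(-1.795773 - (2.429305)) = 5.546570; f(z_2) = -0.405214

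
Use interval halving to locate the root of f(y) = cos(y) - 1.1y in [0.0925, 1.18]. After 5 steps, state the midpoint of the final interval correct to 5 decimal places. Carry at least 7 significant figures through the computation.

f(0.092500) = 0.893975, f(1.180000) = -0.917075 (opposite signs)
step 1: m = 0.636250, f(m) = 0.104455 > 0 → root in [0.636250, 1.180000]
step 2: m = 0.908125, f(m) = -0.383713 < 0 → root in [0.636250, 0.908125]
step 3: m = 0.772188, f(m) = -0.133020 < 0 → root in [0.636250, 0.772188]
step 4: m = 0.704219, f(m) = -0.012523 < 0 → root in [0.636250, 0.704219]
step 5: m = 0.670234, f(m) = 0.046418 > 0 → root in [0.670234, 0.704219]
Midpoint of [0.670234, 0.704219] = 0.687227

0.68723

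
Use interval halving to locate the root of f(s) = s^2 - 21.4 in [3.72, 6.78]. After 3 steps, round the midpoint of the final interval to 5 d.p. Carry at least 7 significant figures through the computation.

f(3.720000) = -7.561600, f(6.780000) = 24.568400 (opposite signs)
step 1: m = 5.250000, f(m) = 6.162500 > 0 → root in [3.720000, 5.250000]
step 2: m = 4.485000, f(m) = -1.284775 < 0 → root in [4.485000, 5.250000]
step 3: m = 4.867500, f(m) = 2.292556 > 0 → root in [4.485000, 4.867500]
Midpoint of [4.485000, 4.867500] = 4.676250

4.67625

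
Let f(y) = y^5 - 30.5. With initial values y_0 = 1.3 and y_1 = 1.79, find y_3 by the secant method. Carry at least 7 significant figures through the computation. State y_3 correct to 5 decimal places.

1.94070

Secant update: y_(k+1) = y_k − f(y_k)·(y_k − y_(k-1))/(f(y_k) − f(y_(k-1))).
f(y_0) = -26.787070, f(y_1) = -12.123400
y_2 = 1.790000 - (-12.123400)·(1.790000 - 1.300000)/(-12.123400 - (-26.787070)) = 2.195115; f(y_2) = 20.466634
y_3 = 2.195115 - (20.466634)·(2.195115 - 1.790000)/(20.466634 - (-12.123400)) = 1.940701; f(y_3) = -2.970795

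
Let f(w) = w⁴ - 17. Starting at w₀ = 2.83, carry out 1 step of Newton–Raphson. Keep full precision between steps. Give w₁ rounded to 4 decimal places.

f'(w) = 4w³
w_0 = 2.830000: f = 47.142479, f' = 90.660748 → w_1 = 2.830000 - (47.142479)/(90.660748) = 2.310012

2.3100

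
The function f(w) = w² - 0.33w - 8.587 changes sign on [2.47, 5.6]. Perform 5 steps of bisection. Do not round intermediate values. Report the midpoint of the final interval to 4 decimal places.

3.1058

f(2.470000) = -3.301200, f(5.600000) = 20.925000 (opposite signs)
step 1: m = 4.035000, f(m) = 6.362675 > 0 → root in [2.470000, 4.035000]
step 2: m = 3.252500, f(m) = 0.918431 > 0 → root in [2.470000, 3.252500]
step 3: m = 2.861250, f(m) = -1.344461 < 0 → root in [2.861250, 3.252500]
step 4: m = 3.056875, f(m) = -0.251284 < 0 → root in [3.056875, 3.252500]
step 5: m = 3.154688, f(m) = 0.324006 > 0 → root in [3.056875, 3.154688]
Midpoint of [3.056875, 3.154688] = 3.105781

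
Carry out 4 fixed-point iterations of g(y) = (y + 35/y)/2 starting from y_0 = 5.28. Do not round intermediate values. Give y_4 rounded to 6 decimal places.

y_1 = g(5.280000) = 5.954394
y_2 = g(5.954394) = 5.916203
y_3 = g(5.916203) = 5.916080
y_4 = g(5.916080) = 5.916080

5.916080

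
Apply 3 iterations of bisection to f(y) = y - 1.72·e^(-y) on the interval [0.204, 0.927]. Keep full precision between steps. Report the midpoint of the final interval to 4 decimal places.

0.7914

f(0.204000) = -1.198595, f(0.927000) = 0.246329 (opposite signs)
step 1: m = 0.565500, f(m) = -0.411591 < 0 → root in [0.565500, 0.927000]
step 2: m = 0.746250, f(m) = -0.069273 < 0 → root in [0.746250, 0.927000]
step 3: m = 0.836625, f(m) = 0.091573 > 0 → root in [0.746250, 0.836625]
Midpoint of [0.746250, 0.836625] = 0.791438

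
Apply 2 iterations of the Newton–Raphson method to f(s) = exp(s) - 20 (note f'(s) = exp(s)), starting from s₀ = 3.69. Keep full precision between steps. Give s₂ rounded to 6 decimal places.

3.013339

s_0 = 3.690000: f = 20.044847, f' = 40.044847 → s_1 = 3.690000 - (20.044847)/(40.044847) = 3.189440
s_1 = 3.189440: f = 4.274831, f' = 24.274831 → s_2 = 3.189440 - (4.274831)/(24.274831) = 3.013339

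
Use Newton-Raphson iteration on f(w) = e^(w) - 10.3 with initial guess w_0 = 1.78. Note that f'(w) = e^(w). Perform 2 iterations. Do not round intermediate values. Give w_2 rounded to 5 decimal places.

Newton update: w ← w − f(w)/f'(w).
w_0 = 1.780000: f = -4.370144, f' = 5.929856 → w_1 = 1.780000 - (-4.370144)/(5.929856) = 2.516973
w_1 = 2.516973: f = 2.091031, f' = 12.391031 → w_2 = 2.516973 - (2.091031)/(12.391031) = 2.348219

2.34822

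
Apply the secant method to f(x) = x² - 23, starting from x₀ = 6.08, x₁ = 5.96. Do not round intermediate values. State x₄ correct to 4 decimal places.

Secant update: x_(k+1) = x_k − f(x_k)·(x_k − x_(k-1))/(f(x_k) − f(x_(k-1))).
f(x_0) = 13.966400, f(x_1) = 12.521600
x_2 = 5.960000 - (12.521600)·(5.960000 - 6.080000)/(12.521600 - (13.966400)) = 4.920000; f(x_2) = 1.206400
x_3 = 4.920000 - (1.206400)·(4.920000 - 5.960000)/(1.206400 - (12.521600)) = 4.809118; f(x_3) = 0.127613
x_4 = 4.809118 - (0.127613)·(4.809118 - 4.920000)/(0.127613 - (1.206400)) = 4.796001; f(x_4) = 0.001626

4.7960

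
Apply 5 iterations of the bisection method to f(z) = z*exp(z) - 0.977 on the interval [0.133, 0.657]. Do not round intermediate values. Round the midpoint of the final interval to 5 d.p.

0.56694

f(0.133000) = -0.825081, f(0.657000) = 0.290351 (opposite signs)
step 1: m = 0.395000, f(m) = -0.390668 < 0 → root in [0.395000, 0.657000]
step 2: m = 0.526000, f(m) = -0.086929 < 0 → root in [0.526000, 0.657000]
step 3: m = 0.591500, f(m) = 0.091661 > 0 → root in [0.526000, 0.591500]
step 4: m = 0.558750, f(m) = -0.000034 < 0 → root in [0.558750, 0.591500]
step 5: m = 0.575125, f(m) = 0.045200 > 0 → root in [0.558750, 0.575125]
Midpoint of [0.558750, 0.575125] = 0.566938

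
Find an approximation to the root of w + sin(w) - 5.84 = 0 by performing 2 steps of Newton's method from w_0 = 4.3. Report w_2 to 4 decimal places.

1.3085

f'(w) = 1 + cos(w)
w_0 = 4.300000: f = -2.456166, f' = 0.599201 → w_1 = 4.300000 - (-2.456166)/(0.599201) = 8.399070
w_1 = 8.399070: f = 3.414151, f' = 0.481507 → w_2 = 8.399070 - (3.414151)/(0.481507) = 1.308510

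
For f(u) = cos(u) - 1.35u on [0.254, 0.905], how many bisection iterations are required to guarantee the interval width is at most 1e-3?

10

Initial width b − a = 0.905 − 0.254 = 0.651000.
After n steps the width is (b−a)/2^n; need (b−a)/2^n ≤ 1e-3.
So n ≥ log₂(0.651000/1e-3) = log₂(651.0000) ≈ 9.3465.
Hence n = 10.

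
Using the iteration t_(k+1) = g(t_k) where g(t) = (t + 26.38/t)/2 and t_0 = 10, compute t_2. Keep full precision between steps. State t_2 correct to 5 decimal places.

5.24686

t_1 = g(10.000000) = 6.319000
t_2 = g(6.319000) = 5.246856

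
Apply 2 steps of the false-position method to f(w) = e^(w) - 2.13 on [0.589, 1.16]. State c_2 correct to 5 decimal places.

False-position update: c = (a·f(b) − b·f(a))/(f(b) − f(a)); replace the endpoint whose sign matches f(c).
f(0.589000) = -0.327815, f(1.160000) = 1.059933
step 1: c = 0.723882, f(c) = -0.067576 < 0 → new bracket [0.723882, 1.160000]
step 2: c = 0.750020, f(c) = -0.012957 < 0 → new bracket [0.750020, 1.160000]

0.75002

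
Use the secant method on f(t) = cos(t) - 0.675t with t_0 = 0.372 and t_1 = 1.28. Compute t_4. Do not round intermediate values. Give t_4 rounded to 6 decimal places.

0.909685

f(t_0) = 0.680502, f(t_1) = -0.577285
t_2 = 1.280000 - (-0.577285)·(1.280000 - 0.372000)/(-0.577285 - (0.680502)) = 0.863256; f(t_2) = 0.067268
t_3 = 0.863256 - (0.067268)·(0.863256 - 1.280000)/(0.067268 - (-0.577285)) = 0.906749; f(t_3) = 0.004253
t_4 = 0.906749 - (0.004253)·(0.906749 - 0.863256)/(0.004253 - (0.067268)) = 0.909685; f(t_4) = -0.000043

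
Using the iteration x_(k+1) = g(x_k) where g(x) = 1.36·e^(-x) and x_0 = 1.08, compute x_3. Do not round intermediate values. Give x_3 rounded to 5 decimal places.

0.57725

x_1 = g(1.080000) = 0.461850
x_2 = g(0.461850) = 0.856959
x_3 = g(0.856959) = 0.577253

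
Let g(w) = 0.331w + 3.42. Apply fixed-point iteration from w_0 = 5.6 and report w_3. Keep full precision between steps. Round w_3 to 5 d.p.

5.12980

w_1 = g(5.600000) = 5.273600
w_2 = g(5.273600) = 5.165562
w_3 = g(5.165562) = 5.129801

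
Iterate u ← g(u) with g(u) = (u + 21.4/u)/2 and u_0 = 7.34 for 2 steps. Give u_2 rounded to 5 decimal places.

u_1 = g(7.340000) = 5.127766
u_2 = g(5.127766) = 4.650562

4.65056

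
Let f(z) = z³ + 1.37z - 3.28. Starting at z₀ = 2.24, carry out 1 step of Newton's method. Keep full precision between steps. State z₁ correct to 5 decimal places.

1.56848

f'(z) = 3z² + 1.37
z_0 = 2.240000: f = 11.028224, f' = 16.422800 → z_1 = 2.240000 - (11.028224)/(16.422800) = 1.568481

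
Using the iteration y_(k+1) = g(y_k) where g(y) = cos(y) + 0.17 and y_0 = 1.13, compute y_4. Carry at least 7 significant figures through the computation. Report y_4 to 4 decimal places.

y_1 = g(1.130000) = 0.596660
y_2 = g(0.596660) = 0.997217
y_3 = g(0.997217) = 0.712642
y_4 = g(0.712642) = 0.926637

0.9266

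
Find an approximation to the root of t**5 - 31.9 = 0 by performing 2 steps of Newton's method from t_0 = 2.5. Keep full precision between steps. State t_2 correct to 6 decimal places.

f'(t) = 5t**4
t_0 = 2.500000: f = 65.756250, f' = 195.312500 → t_1 = 2.500000 - (65.756250)/(195.312500) = 2.163328
t_1 = 2.163328: f = 15.481833, f' = 109.511440 → t_2 = 2.163328 - (15.481833)/(109.511440) = 2.021956

2.021956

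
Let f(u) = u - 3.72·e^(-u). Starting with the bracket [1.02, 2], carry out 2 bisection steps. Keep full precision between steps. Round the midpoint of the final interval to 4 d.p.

f(1.020000) = -0.321413, f(2.000000) = 1.496553 (opposite signs)
step 1: m = 1.510000, f(m) = 0.688215 > 0 → root in [1.020000, 1.510000]
step 2: m = 1.265000, f(m) = 0.215070 > 0 → root in [1.020000, 1.265000]
Midpoint of [1.020000, 1.265000] = 1.142500

1.1425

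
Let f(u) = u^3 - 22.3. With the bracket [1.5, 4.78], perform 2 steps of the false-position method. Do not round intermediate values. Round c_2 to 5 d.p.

2.44201

f(1.500000) = -18.925000, f(4.780000) = 86.915352
step 1: c = 2.086487, f(c) = -13.216628 < 0 → new bracket [2.086487, 4.780000]
step 2: c = 2.442009, f(c) = -7.737296 < 0 → new bracket [2.442009, 4.780000]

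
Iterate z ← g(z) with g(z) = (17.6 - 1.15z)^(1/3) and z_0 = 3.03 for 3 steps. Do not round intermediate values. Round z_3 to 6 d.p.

z_1 = g(3.030000) = 2.416752
z_2 = g(2.416752) = 2.456348
z_3 = g(2.456348) = 2.453830

2.453830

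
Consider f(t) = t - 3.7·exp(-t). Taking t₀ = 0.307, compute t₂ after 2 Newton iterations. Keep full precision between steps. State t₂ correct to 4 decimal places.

f'(t) = 1 + 3.7·exp(-t)
t_0 = 0.307000: f = -2.414907, f' = 3.721907 → t_1 = 0.307000 - (-2.414907)/(3.721907) = 0.955836
t_1 = 0.955836: f = -0.466779, f' = 2.422615 → t_2 = 0.955836 - (-0.466779)/(2.422615) = 1.148512

1.1485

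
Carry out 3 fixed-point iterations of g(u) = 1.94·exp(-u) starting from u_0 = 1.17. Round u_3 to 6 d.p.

u_1 = g(1.170000) = 0.602112
u_2 = g(0.602112) = 1.062448
u_3 = g(1.062448) = 0.670481

0.670481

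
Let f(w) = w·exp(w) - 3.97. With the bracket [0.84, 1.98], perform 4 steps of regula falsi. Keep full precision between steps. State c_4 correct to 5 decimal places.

False-position update: c = (a·f(b) − b·f(a))/(f(b) − f(a)); replace the endpoint whose sign matches f(c).
f(0.840000) = -2.024252, f(1.980000) = 10.370631
step 1: c = 1.026177, f(c) = -1.106576 < 0 → new bracket [1.026177, 1.980000]
step 2: c = 1.118140, f(c) = -0.549430 < 0 → new bracket [1.118140, 1.980000]
step 3: c = 1.161504, f(c) = -0.259305 < 0 → new bracket [1.161504, 1.980000]
step 4: c = 1.181470, f(c) = -0.119398 < 0 → new bracket [1.181470, 1.980000]

1.18147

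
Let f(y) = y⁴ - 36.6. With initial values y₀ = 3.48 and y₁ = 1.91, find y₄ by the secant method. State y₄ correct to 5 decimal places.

f(y_0) = 110.061788, f(y_1) = -23.291366
y_2 = 1.910000 - (-23.291366)·(1.910000 - 3.480000)/(-23.291366 - (110.061788)) = 2.184215; f(y_2) = -13.839510
y_3 = 2.184215 - (-13.839510)·(2.184215 - 1.910000)/(-13.839510 - (-23.291366)) = 2.585724; f(y_3) = 8.102160
y_4 = 2.585724 - (8.102160)·(2.585724 - 2.184215)/(8.102160 - (-13.839510)) = 2.437463; f(y_4) = -1.301832

2.43746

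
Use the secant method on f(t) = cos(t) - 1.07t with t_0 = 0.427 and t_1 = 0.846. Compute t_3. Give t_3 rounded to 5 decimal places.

Secant update: t_(k+1) = t_k − f(t_k)·(t_k − t_(k-1))/(f(t_k) − f(t_(k-1))).
f(t_0) = 0.453322, f(t_1) = -0.242237
t_2 = 0.846000 - (-0.242237)·(0.846000 - 0.427000)/(-0.242237 - (0.453322)) = 0.700078; f(t_2) = 0.015708
t_3 = 0.700078 - (0.015708)·(0.700078 - 0.846000)/(0.015708 - (-0.242237)) = 0.708964; f(t_3) = 0.000445

0.70896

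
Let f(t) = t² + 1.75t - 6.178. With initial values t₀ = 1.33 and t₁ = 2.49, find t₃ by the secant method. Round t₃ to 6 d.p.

1.753155

Secant update: t_(k+1) = t_k − f(t_k)·(t_k − t_(k-1))/(f(t_k) − f(t_(k-1))).
f(t_0) = -2.081600, f(t_1) = 4.379600
t_2 = 2.490000 - (4.379600)·(2.490000 - 1.330000)/(4.379600 - (-2.081600)) = 1.703716; f(t_2) = -0.293847
t_3 = 1.703716 - (-0.293847)·(1.703716 - 2.490000)/(-0.293847 - (4.379600)) = 1.753155; f(t_3) = -0.036428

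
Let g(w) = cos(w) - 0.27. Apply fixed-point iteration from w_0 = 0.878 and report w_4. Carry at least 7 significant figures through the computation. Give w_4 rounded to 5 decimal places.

w_1 = g(0.878000) = 0.368691
w_2 = g(0.368691) = 0.662800
w_3 = g(0.662800) = 0.518273
w_4 = g(0.518273) = 0.598676

0.59868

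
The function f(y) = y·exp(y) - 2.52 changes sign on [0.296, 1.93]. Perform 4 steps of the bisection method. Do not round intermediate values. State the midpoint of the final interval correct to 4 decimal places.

f(0.296000) = -2.122037, f(1.930000) = 10.776755 (opposite signs)
step 1: m = 1.113000, f(m) = 0.867388 > 0 → root in [0.296000, 1.113000]
step 2: m = 0.704500, f(m) = -1.094913 < 0 → root in [0.704500, 1.113000]
step 3: m = 0.908750, f(m) = -0.265192 < 0 → root in [0.908750, 1.113000]
step 4: m = 1.010875, f(m) = 0.257889 > 0 → root in [0.908750, 1.010875]
Midpoint of [0.908750, 1.010875] = 0.959812

0.9598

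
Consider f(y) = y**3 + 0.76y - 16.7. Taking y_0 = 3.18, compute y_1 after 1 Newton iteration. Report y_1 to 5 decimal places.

2.60521

Newton update: y ← y − f(y)/f'(y).
f'(y) = 3y**2 + 0.76
y_0 = 3.180000: f = 17.874232, f' = 31.097200 → y_1 = 3.180000 - (17.874232)/(31.097200) = 2.605214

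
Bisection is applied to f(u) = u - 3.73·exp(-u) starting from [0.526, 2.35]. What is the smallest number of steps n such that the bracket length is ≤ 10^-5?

Initial width b − a = 2.35 − 0.526 = 1.824000.
After n steps the width is (b−a)/2^n; need (b−a)/2^n ≤ 10^-5.
So n ≥ log₂(1.824000/10^-5) = log₂(182400.0000) ≈ 17.4767.
Hence n = 18.

18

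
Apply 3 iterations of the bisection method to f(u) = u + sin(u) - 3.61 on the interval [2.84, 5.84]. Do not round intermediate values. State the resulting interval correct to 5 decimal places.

f(2.840000) = -0.472959, f(5.840000) = 1.801181 (opposite signs)
step 1: m = 4.340000, f(m) = -0.201461 < 0 → root in [4.340000, 5.840000]
step 2: m = 5.090000, f(m) = 0.550452 > 0 → root in [4.340000, 5.090000]
step 3: m = 4.715000, f(m) = 0.105003 > 0 → root in [4.340000, 4.715000]

[4.34000, 4.71500]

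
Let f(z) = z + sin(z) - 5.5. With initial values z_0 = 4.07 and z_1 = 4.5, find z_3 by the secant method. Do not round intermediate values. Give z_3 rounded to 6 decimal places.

Secant update: z_(k+1) = z_k − f(z_k)·(z_k − z_(k-1))/(f(z_k) − f(z_(k-1))).
f(z_0) = -2.230667, f(z_1) = -1.977530
z_2 = 4.500000 - (-1.977530)·(4.500000 - 4.070000)/(-1.977530 - (-2.230667)) = 7.859205; f(z_2) = 3.359191
z_3 = 7.859205 - (3.359191)·(7.859205 - 4.500000)/(3.359191 - (-1.977530)) = 5.744758; f(z_3) = -0.268028

5.744758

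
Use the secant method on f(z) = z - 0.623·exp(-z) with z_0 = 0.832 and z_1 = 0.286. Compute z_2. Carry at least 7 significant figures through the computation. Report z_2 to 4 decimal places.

f(z_0) = 0.560884, f(z_1) = -0.182037
z_2 = 0.286000 - (-0.182037)·(0.286000 - 0.832000)/(-0.182037 - (0.560884)) = 0.419785; f(z_2) = 0.010357

0.4198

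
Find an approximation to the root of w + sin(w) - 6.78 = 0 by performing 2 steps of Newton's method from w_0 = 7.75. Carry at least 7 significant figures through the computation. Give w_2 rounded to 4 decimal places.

f'(w) = 1 + cos(w)
w_0 = 7.750000: f = 1.964599, f' = 1.103794 → w_1 = 7.750000 - (1.964599)/(1.103794) = 5.970141
w_1 = 5.970141: f = -1.117816, f' = 1.951400 → w_2 = 5.970141 - (-1.117816)/(1.951400) = 6.542968

6.5430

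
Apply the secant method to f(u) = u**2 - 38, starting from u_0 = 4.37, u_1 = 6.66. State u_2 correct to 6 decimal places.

6.083790

f(u_0) = -18.903100, f(u_1) = 6.355600
u_2 = 6.660000 - (6.355600)·(6.660000 - 4.370000)/(6.355600 - (-18.903100)) = 6.083790; f(u_2) = -0.987503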